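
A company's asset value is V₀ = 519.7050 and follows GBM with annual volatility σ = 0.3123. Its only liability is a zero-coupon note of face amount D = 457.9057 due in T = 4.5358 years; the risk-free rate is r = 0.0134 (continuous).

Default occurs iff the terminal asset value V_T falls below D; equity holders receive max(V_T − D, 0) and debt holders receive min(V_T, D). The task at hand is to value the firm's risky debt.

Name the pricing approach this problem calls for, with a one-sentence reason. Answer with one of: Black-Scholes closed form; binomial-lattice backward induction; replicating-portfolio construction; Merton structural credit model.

Key observation: assets follow a GBM and default happens iff V_T < 457.9057; valuing claims on that split (equity as a call, risky debt as the residual) is the structural model's definition.

framework: Merton structural credit model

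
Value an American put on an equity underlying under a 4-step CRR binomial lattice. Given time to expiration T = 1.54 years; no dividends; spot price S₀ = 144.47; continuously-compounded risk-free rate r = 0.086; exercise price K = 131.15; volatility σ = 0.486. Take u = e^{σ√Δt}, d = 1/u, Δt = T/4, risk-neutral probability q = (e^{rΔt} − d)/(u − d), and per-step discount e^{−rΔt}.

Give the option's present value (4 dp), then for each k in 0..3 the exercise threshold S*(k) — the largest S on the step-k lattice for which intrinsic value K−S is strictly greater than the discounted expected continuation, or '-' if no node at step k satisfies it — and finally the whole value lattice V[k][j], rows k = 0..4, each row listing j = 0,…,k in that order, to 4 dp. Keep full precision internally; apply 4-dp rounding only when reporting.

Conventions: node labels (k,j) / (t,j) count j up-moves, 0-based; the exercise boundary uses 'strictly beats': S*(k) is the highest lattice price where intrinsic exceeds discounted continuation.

Δt=0.38500, u=1.35196, d=0.73967, q=0.48016, disc=e^(-rΔt)=0.96743
k=4 terminal: V=max(K-S,0) → 87.9063 52.1094 0.0000 0.0000 0.0000
k=3: j=0 S=58.4637 intr=72.6863 cont=68.4150 V=72.6863[EX]; j=1 S=106.8597 intr=24.2903 cont=26.2064 V=26.2064[hold]; j=2 S=195.3176 intr=0.0000 cont=0.0000 V=0.0000[hold]; j=3 S=357.0005 intr=0.0000 cont=0.0000 V=0.0000[hold]  S*(3)=58.4637
k=2: j=0 S=79.0406 intr=52.1094 cont=48.7282 V=52.1094[EX]; j=1 S=144.4700 intr=0.0000 cont=13.1795 V=13.1795[hold]; j=2 S=264.0615 intr=0.0000 cont=0.0000 V=0.0000[hold]  S*(2)=79.0406
k=1: j=0 S=106.8597 intr=24.2903 cont=32.3286 V=32.3286[hold]; j=1 S=195.3176 intr=0.0000 cont=6.6281 V=6.6281[hold]  S*(1)=-
k=0: j=0 S=144.4700 intr=0.0000 cont=19.3373 V=19.3373[hold]  S*(0)=-

price = 19.3373
boundary = - - 79.0406 58.4637
tree:
19.3373
32.3286 6.6281
52.1094 13.1795 0.0000
72.6863 26.2064 0.0000 0.0000
87.9063 52.1094 0.0000 0.0000 0.0000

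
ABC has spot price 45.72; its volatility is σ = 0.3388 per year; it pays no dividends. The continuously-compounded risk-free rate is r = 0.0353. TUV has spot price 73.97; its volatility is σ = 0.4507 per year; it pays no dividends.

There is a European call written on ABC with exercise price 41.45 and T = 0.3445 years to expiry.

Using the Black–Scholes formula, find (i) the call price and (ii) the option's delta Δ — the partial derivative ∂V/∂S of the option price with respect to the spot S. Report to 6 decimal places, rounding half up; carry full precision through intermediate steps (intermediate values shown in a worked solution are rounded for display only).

σ√T = 0.3388·√0.3445 = 0.198856
d₁ = (ln(S/K) + (r+σ²/2)T) / (σ√T) = (ln(45.72/41.45) + (0.0353+0.3388²/2)·0.3445) / 0.198856 = (0.098048 + 0.031933) / 0.198856 = 0.653643
d₂ = d₁ − σ√T = 0.653643 − 0.198856 = 0.454787
e^{−rT} = 0.987913
N(d₁) = 0.743329,  N(d₂) = 0.675369
Call price V = S·N(d₁) − K·e^{−rT}·N(d₂) = 33.985004 − 27.655668 = 6.329336
Δ = N(d₁) = 0.743329

price = 6.329336
Δ = 0.743329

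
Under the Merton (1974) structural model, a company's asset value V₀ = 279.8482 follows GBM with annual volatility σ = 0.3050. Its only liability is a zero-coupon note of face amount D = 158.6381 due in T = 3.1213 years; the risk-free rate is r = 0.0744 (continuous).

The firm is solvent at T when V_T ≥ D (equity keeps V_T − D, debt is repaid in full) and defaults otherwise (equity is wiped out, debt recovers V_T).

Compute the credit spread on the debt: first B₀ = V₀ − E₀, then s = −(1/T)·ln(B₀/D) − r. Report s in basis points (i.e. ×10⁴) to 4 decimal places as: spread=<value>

spread=77.1067

Apply the equity-as-call identities (strike 158.6381, horizon 3.1213 years):
d₁ = [ln(V₀/D) + (r + σ²/2)T] / (σ√T)
   = [ln(279.8482/158.6381) + (0.0744 + 0.5·0.3050²)·3.1213] / (0.3050·√3.1213)
   = [0.567622 + 0.377404] / 0.538850 = 1.753784
d₂ = d₁ − σ√T = 1.753784 − 0.538850 = 1.214935
N(d₁) = 0.960266,  N(d₂) = 0.887804,  e^(−rT) = 0.792768
E₀ = V₀·N(d₁) − D·e^(−rT)·N(d₂)
   = 279.8482·0.960266 − 158.6381·0.792768·0.887804 = 157.075650
B₀ = V₀ − E₀ = 279.8482 − 157.075650 = 122.772550
spread = −(1/T)·ln(B₀/D) − r = −(1/3.1213)·ln(122.772550/158.6381) − 0.0744 = 0.00771067
in basis points: 0.00771067 × 10⁴ = 77.1067 bp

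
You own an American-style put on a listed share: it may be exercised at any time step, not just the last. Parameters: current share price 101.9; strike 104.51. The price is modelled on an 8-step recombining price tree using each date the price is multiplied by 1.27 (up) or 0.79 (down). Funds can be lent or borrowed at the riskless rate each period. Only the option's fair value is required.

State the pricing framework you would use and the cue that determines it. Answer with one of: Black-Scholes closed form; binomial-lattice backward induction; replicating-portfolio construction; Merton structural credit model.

framework: binomial-lattice backward induction

Key observation: early exercise of the strike-104.51 put must be checked at each of the 8 dates (spot 101.9), which forces a node-by-node comparison of intrinsic and continuation value backward from expiry.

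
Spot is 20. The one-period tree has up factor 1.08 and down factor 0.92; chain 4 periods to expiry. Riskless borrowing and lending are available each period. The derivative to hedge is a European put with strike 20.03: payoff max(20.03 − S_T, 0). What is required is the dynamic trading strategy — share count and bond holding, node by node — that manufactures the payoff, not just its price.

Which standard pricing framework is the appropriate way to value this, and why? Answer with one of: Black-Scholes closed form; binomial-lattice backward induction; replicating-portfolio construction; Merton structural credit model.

framework: replicating-portfolio construction

Key observation: the task asks for the hedge itself — share and bond holdings at every node of the 4-period tree on spot 20 with factors 1.08/0.92 — which is exactly what the replicating-portfolio construction produces.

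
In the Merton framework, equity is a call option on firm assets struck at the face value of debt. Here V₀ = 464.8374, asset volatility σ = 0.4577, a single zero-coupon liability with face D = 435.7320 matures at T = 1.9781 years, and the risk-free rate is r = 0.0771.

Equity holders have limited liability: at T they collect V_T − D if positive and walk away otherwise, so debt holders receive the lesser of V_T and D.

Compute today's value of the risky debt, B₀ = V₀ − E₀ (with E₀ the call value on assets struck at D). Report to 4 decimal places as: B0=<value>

B0=307.8365

Equity is a call on the firm's assets struck at D = 435.7320:
d₁ = [ln(V₀/D) + (r + σ²/2)T] / (σ√T)
   = [ln(464.8374/435.7320) + (0.0771 + 0.5·0.4577²)·1.9781] / (0.4577·√1.9781)
   = [0.064660 + 0.359707] / 0.643732 = 0.659230
d₂ = d₁ − σ√T = 0.659230 − 0.643732 = 0.015498
N(d₁) = 0.745126,  N(d₂) = 0.506182,  e^(−rT) = 0.858549
E₀ = V₀·N(d₁) − D·e^(−rT)·N(d₂)
   = 464.8374·0.745126 − 435.7320·0.858549·0.506182 = 157.000881
B₀ = V₀ − E₀ = 464.8374 − 157.000881 = 307.836519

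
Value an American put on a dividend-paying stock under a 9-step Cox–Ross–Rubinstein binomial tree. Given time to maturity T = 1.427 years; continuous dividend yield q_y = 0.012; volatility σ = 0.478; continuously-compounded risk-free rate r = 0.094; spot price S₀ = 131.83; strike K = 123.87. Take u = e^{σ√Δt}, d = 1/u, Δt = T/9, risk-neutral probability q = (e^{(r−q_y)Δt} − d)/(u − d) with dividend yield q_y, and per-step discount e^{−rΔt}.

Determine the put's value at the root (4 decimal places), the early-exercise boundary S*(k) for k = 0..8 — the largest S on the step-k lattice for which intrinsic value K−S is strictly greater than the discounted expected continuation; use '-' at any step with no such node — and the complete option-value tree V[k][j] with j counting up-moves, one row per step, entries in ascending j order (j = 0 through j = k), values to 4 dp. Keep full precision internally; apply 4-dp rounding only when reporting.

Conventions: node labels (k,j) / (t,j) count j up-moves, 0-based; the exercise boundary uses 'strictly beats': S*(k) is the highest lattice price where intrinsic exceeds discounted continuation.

price = 19.4745
boundary = - - - 74.4783 61.5699 74.4783 61.5699 74.4783 90.0931
tree:
19.4745
27.3190 11.8031
37.2940 17.6430 6.0089
49.3917 25.6872 9.7045 2.2971
62.3001 36.2642 15.3259 4.0759 0.4923
72.9713 49.3917 23.5397 7.1371 0.9735 0.0000
81.7929 62.3001 34.8979 12.2883 1.9252 0.0000 0.0000
89.0856 72.9713 49.3917 20.6905 3.8071 0.0000 0.0000 0.0000
95.1144 81.7929 62.3001 33.7769 7.5288 0.0000 0.0000 0.0000 0.0000
100.0982 89.0856 72.9713 49.3917 14.8885 0.0000 0.0000 0.0000 0.0000 0.0000

Δt=0.15856, u=1.20965, d=0.82668, q=0.48673, disc=e^(-rΔt)=0.98521
k=9 terminal: V=max(K-S,0) → 100.0982 89.0856 72.9713 49.3917 14.8885 0.0000 0.0000 0.0000 0.0000 0.0000
k=8: j=0 S=28.7556 intr=95.1144 cont=93.3365 V=95.1144[EX]; j=1 S=42.0771 intr=81.7929 cont=80.0404 V=81.7929[EX]; j=2 S=61.5699 intr=62.3001 cont=60.5846 V=62.3001[EX]; j=3 S=90.0931 intr=33.7769 cont=32.1157 V=33.7769[EX]; j=4 S=131.8300 intr=0.0000 cont=7.5288 V=7.5288[hold]; j=5 S=192.9022 intr=0.0000 cont=0.0000 V=0.0000[hold]; j=6 S=282.2669 intr=0.0000 cont=0.0000 V=0.0000[hold]; j=7 S=413.0312 intr=0.0000 cont=0.0000 V=0.0000[hold]; j=8 S=604.3739 intr=0.0000 cont=0.0000 V=0.0000[hold]  S*(8)=90.0931
k=7: j=0 S=34.7844 intr=89.0856 cont=87.3192 V=89.0856[EX]; j=1 S=50.8987 intr=72.9713 cont=71.2355 V=72.9713[EX]; j=2 S=74.4783 intr=49.3917 cont=47.7007 V=49.3917[EX]; j=3 S=108.9815 intr=14.8885 cont=20.6905 V=20.6905[hold]; j=4 S=159.4688 intr=0.0000 cont=3.8071 V=3.8071[hold]; j=5 S=233.3450 intr=0.0000 cont=0.0000 V=0.0000[hold]; j=6 S=341.4455 intr=0.0000 cont=0.0000 V=0.0000[hold]; j=7 S=499.6252 intr=0.0000 cont=0.0000 V=0.0000[hold]  S*(7)=74.4783
k=6: j=0 S=42.0771 intr=81.7929 cont=80.0404 V=81.7929[EX]; j=1 S=61.5699 intr=62.3001 cont=60.5846 V=62.3001[EX]; j=2 S=90.0931 intr=33.7769 cont=34.8979 V=34.8979[hold]; j=3 S=131.8300 intr=0.0000 cont=12.2883 V=12.2883[hold]; j=4 S=192.9022 intr=0.0000 cont=1.9252 V=1.9252[hold]; j=5 S=282.2669 intr=0.0000 cont=0.0000 V=0.0000[hold]; j=6 S=413.0312 intr=0.0000 cont=0.0000 V=0.0000[hold]  S*(6)=61.5699
k=5: j=0 S=50.8987 intr=72.9713 cont=71.2355 V=72.9713[EX]; j=1 S=74.4783 intr=49.3917 cont=48.2383 V=49.3917[EX]; j=2 S=108.9815 intr=14.8885 cont=23.5397 V=23.5397[hold]; j=3 S=159.4688 intr=0.0000 cont=7.1371 V=7.1371[hold]; j=4 S=233.3450 intr=0.0000 cont=0.9735 V=0.9735[hold]; j=5 S=341.4455 intr=0.0000 cont=0.0000 V=0.0000[hold]  S*(5)=74.4783
k=4: j=0 S=61.5699 intr=62.3001 cont=60.5846 V=62.3001[EX]; j=1 S=90.0931 intr=33.7769 cont=36.2642 V=36.2642[hold]; j=2 S=131.8300 intr=0.0000 cont=15.3259 V=15.3259[hold]; j=3 S=192.9022 intr=0.0000 cont=4.0759 V=4.0759[hold]; j=4 S=282.2669 intr=0.0000 cont=0.4923 V=0.4923[hold]  S*(4)=61.5699
k=3: j=0 S=74.4783 intr=49.3917 cont=48.8935 V=49.3917[EX]; j=1 S=108.9815 intr=14.8885 cont=25.6872 V=25.6872[hold]; j=2 S=159.4688 intr=0.0000 cont=9.7045 V=9.7045[hold]; j=3 S=233.3450 intr=0.0000 cont=2.2971 V=2.2971[hold]  S*(3)=74.4783
k=2: j=0 S=90.0931 intr=33.7769 cont=37.2940 V=37.2940[hold]; j=1 S=131.8300 intr=0.0000 cont=17.6430 V=17.6430[hold]; j=2 S=192.9022 intr=0.0000 cont=6.0089 V=6.0089[hold]  S*(2)=-
k=1: j=0 S=108.9815 intr=14.8885 cont=27.3190 V=27.3190[hold]; j=1 S=159.4688 intr=0.0000 cont=11.8031 V=11.8031[hold]  S*(1)=-
k=0: j=0 S=131.8300 intr=0.0000 cont=19.4745 V=19.4745[hold]  S*(0)=-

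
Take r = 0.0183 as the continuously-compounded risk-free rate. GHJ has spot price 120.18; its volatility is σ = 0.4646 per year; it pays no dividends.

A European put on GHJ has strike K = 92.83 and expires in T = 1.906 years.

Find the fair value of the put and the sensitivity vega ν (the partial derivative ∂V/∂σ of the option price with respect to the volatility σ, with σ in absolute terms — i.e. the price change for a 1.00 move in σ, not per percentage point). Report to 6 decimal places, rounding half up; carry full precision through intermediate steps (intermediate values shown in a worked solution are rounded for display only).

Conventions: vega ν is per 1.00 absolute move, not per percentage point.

price = 13.720885
ν = 48.919350

σ√T = 0.4646·√1.906 = 0.641417
d₁ = (ln(S/K) + (r+σ²/2)T) / (σ√T) = (ln(120.18/92.83) + (0.0183+0.4646²/2)·1.906) / 0.641417 = (0.258221 + 0.240588) / 0.641417 = 0.777666
d₂ = d₁ − σ√T = 0.777666 − 0.641417 = 0.136249
e^{−rT} = 0.965721
N(−d₁) = 0.218383,  N(−d₂) = 0.445812
Put price V = K·e^{−rT}·N(−d₂) − S·N(−d₁) = 39.966139 − 26.245254 = 13.720885
φ(d₁) = (1/√(2π))·e^{−d₁²/2} = 0.294840
ν = S·φ(d₁)·√T = 48.919350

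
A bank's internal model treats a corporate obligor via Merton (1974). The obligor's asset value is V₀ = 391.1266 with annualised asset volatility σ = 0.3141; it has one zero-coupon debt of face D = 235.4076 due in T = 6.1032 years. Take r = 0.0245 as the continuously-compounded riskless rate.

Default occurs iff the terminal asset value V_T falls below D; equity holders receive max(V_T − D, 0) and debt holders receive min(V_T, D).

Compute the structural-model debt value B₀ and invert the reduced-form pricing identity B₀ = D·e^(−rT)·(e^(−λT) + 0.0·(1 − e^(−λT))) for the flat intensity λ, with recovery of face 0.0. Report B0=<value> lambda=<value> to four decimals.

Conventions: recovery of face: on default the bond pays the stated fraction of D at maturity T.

With assets at 391.1266 and a single debt payment of 235.4076 at 6.1032 years:
d₁ = [ln(V₀/D) + (r + σ²/2)T] / (σ√T)
   = [ln(391.1266/235.4076) + (0.0245 + 0.5·0.3141²)·6.1032] / (0.3141·√6.1032)
   = [0.507713 + 0.450596] / 0.775973 = 1.234976
d₂ = d₁ − σ√T = 1.234976 − 0.775973 = 0.459003
N(d₁) = 0.891580,  N(d₂) = 0.676884,  e^(−rT) = 0.861114
E₀ = V₀·N(d₁) − D·e^(−rT)·N(d₂)
   = 391.1266·0.891580 − 235.4076·0.861114·0.676884 = 211.507747
B₀ = V₀ − E₀ = 391.1266 − 211.507747 = 179.618853
e^(−λT) = (B₀·e^(rT)/D − 0)/(1 − 0) = (179.6189·1.161286/235.4076 − 0)/1 = 0.88607587
λ = −ln(0.88607587)/6.1032 = 0.019818

B0=179.6189 lambda=0.0198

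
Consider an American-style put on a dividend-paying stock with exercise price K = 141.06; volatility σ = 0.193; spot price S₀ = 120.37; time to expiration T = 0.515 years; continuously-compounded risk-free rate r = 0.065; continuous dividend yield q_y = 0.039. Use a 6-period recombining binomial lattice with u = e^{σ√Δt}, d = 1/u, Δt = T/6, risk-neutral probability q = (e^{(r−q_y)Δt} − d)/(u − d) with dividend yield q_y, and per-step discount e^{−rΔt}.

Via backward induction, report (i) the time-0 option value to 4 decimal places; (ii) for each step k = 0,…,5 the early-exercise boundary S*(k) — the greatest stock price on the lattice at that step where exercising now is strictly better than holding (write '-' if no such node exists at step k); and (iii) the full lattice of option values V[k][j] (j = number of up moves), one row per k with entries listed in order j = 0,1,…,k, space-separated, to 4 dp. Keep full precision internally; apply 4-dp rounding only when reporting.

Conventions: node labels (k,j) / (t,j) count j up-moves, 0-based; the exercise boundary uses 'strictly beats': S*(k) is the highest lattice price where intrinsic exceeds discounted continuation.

price = 20.9360
boundary = - 113.7527 120.3700 113.7527 120.3700 127.3723
tree:
20.9360
27.3073 14.9378
33.5609 20.6900 9.4787
39.4706 27.3073 14.3358 4.8344
45.0555 33.5609 20.6900 8.2813 1.5175
50.3334 39.4706 27.3073 13.6877 3.0865 0.0000
55.3210 45.0555 33.5609 20.6900 6.2781 0.0000 0.0000

Δt=0.08583  u=1.05817  d=0.94503  q=0.50561  discount=0.99444
step 6 (expiry): payoffs max(K−S,0) = 55.3210 45.0555 33.5609 20.6900 6.2781 0.0000 0.0000
step 5: (k=5,j=0): S=90.7266, K−S=50.3334, hold=49.8517 ⇒ V=50.3334 exercise | (k=5,j=1): S=101.5894, K−S=39.4706, hold=39.0253 ⇒ V=39.4706 exercise | (k=5,j=2): S=113.7527, K−S=27.3073, hold=26.9027 ⇒ V=27.3073 exercise | (k=5,j=3): S=127.3723, K−S=13.6877, hold=13.3286 ⇒ V=13.6877 exercise | (k=5,j=4): S=142.6226, K−S=0.0000, hold=3.0865 ⇒ V=3.0865 continue | (k=5,j=5): S=159.6988, K−S=0.0000, hold=0.0000 ⇒ V=0.0000 continue  boundary S*=127.3723
step 4: (k=4,j=0): S=96.0045, K−S=45.0555, hold=44.5915 ⇒ V=45.0555 exercise | (k=4,j=1): S=107.4991, K−S=33.5609, hold=33.1353 ⇒ V=33.5609 exercise | (k=4,j=2): S=120.3700, K−S=20.6900, hold=20.3075 ⇒ V=20.6900 exercise | (k=4,j=3): S=134.7819, K−S=6.2781, hold=8.2813 ⇒ V=8.2813 continue | (k=4,j=4): S=150.9194, K−S=0.0000, hold=1.5175 ⇒ V=1.5175 continue  boundary S*=120.3700
step 3: (k=3,j=0): S=101.5894, K−S=39.4706, hold=39.0253 ⇒ V=39.4706 exercise | (k=3,j=1): S=113.7527, K−S=27.3073, hold=26.9027 ⇒ V=27.3073 exercise | (k=3,j=2): S=127.3723, K−S=13.6877, hold=14.3358 ⇒ V=14.3358 continue | (k=3,j=3): S=142.6226, K−S=0.0000, hold=4.8344 ⇒ V=4.8344 continue  boundary S*=113.7527
step 2: (k=2,j=0): S=107.4991, K−S=33.5609, hold=33.1353 ⇒ V=33.5609 exercise | (k=2,j=1): S=120.3700, K−S=20.6900, hold=20.6333 ⇒ V=20.6900 exercise | (k=2,j=2): S=134.7819, K−S=6.2781, hold=9.4787 ⇒ V=9.4787 continue  boundary S*=120.3700
step 1: (k=1,j=0): S=113.7527, K−S=27.3073, hold=26.9027 ⇒ V=27.3073 exercise | (k=1,j=1): S=127.3723, K−S=13.6877, hold=14.9378 ⇒ V=14.9378 continue  boundary S*=113.7527
step 0: (k=0,j=0): S=120.3700, K−S=20.6900, hold=20.9360 ⇒ V=20.9360 continue  boundary S*=-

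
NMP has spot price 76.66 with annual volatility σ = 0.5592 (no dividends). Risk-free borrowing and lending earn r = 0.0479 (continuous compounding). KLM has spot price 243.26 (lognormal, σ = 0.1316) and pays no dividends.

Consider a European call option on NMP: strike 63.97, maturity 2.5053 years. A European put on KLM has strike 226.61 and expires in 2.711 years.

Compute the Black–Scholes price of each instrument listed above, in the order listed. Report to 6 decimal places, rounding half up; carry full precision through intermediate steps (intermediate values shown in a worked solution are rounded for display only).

price(NMP call K=63.97) = 33.978215
price(KLM put K=226.61) = 4.543380

[NMP call K=63.97]
σ√T = 0.5592·√2.5053 = 0.885110
d₁ = (ln(S/K) + (r+σ²/2)T) / (σ√T) = (ln(76.66/63.97) + (0.0479+0.5592²/2)·2.5053) / 0.885110 = (0.180966 + 0.511713) / 0.885110 = 0.782591
d₂ = d₁ − σ√T = 0.782591 − 0.885110 = -0.102518
e^{−rT} = 0.886917
N(d₁) = 0.783066,  N(d₂) = 0.459173
price = S·N(d₁) − K·e^{−rT}·N(d₂) = 60.029875 − 26.051660 = 33.978215
[KLM put K=226.61]
σ√T = 0.1316·√2.711 = 0.216681
d₁ = (ln(S/K) + (r+σ²/2)T) / (σ√T) = (ln(243.26/226.61) + (0.0479+0.1316²/2)·2.711) / 0.216681 = (0.070900 + 0.153332) / 0.216681 = 1.034851
d₂ = d₁ − σ√T = 1.034851 − 0.216681 = 0.818171
e^{−rT} = 0.878221
N(−d₁) = 0.150369,  N(−d₂) = 0.206630
price = K·e^{−rT}·N(−d₂) − S·N(−d₁) = 41.122177 − 36.578796 = 4.543380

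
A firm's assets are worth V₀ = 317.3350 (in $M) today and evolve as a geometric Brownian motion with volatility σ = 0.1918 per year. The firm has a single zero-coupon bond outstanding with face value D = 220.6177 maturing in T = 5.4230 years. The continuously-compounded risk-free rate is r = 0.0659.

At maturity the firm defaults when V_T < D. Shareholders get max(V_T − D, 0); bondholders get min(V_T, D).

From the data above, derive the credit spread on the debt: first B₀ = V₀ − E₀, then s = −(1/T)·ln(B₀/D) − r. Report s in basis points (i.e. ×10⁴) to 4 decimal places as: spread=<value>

Equity is a call on the firm's assets struck at D = 220.6177:
d₁ = [ln(V₀/D) + (r + σ²/2)T] / (σ√T)
   = [ln(317.3350/220.6177) + (0.0659 + 0.5·0.1918²)·5.4230] / (0.1918·√5.4230)
   = [0.363527 + 0.457124] / 0.446651 = 1.837342
d₂ = d₁ − σ√T = 1.837342 − 0.446651 = 1.390691
N(d₁) = 0.966920,  N(d₂) = 0.917840,  e^(−rT) = 0.699510
E₀ = V₀·N(d₁) − D·e^(−rT)·N(d₂)
   = 317.3350·0.966920 − 220.6177·0.699510·0.917840 = 165.192655
B₀ = V₀ − E₀ = 317.3350 − 165.192655 = 152.142345
spread = −(1/T)·ln(B₀/D) − r = −(1/5.4230)·ln(152.142345/220.6177) − 0.0659 = 0.00262568
in basis points: 0.00262568 × 10⁴ = 26.2568 bp

spread=26.2568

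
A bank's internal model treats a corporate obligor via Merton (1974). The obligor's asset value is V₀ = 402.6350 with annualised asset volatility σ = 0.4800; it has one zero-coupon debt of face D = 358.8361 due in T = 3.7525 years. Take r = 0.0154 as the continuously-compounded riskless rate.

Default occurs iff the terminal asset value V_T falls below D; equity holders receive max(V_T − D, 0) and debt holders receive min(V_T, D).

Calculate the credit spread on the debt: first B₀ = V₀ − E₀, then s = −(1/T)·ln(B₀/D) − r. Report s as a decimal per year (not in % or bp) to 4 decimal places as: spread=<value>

With assets at 402.6350 and a single debt payment of 358.8361 at 3.7525 years:
d₁ = [ln(V₀/D) + (r + σ²/2)T] / (σ√T)
   = [ln(402.6350/358.8361) + (0.0154 + 0.5·0.4800²)·3.7525] / (0.4800·√3.7525)
   = [0.115165 + 0.490076] / 0.929826 = 0.650919
d₂ = d₁ − σ√T = 0.650919 − 0.929826 = -0.278907
N(d₁) = 0.742451,  N(d₂) = 0.390158,  e^(−rT) = 0.943850
E₀ = V₀·N(d₁) − D·e^(−rT)·N(d₂)
   = 402.6350·0.742451 − 358.8361·0.943850·0.390158 = 166.794985
B₀ = V₀ − E₀ = 402.6350 − 166.794985 = 235.840015
spread = −(1/T)·ln(B₀/D) − r = −(1/3.7525)·ln(235.840015/358.8361) − 0.0154 = 0.09644865

spread=0.0964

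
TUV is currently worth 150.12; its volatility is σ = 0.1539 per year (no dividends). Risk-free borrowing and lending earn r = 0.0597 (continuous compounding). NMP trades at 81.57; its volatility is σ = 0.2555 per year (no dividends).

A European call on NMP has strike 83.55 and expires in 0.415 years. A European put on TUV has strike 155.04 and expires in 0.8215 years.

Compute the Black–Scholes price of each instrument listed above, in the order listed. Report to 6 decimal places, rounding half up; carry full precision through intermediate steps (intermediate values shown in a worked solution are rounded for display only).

price(NMP call K=83.55) = 5.380369
price(TUV put K=155.04) = 7.087353

[NMP call K=83.55]
σ√T = 0.2555·√0.415 = 0.164594
d₁ = (ln(S/K) + (r+σ²/2)T) / (σ√T) = (ln(81.57/83.55) + (0.0597+0.2555²/2)·0.415) / 0.164594 = (-0.023984 + 0.038321) / 0.164594 = 0.087108
d₂ = d₁ − σ√T = 0.087108 − 0.164594 = -0.077487
e^{−rT} = 0.975529
N(d₁) = 0.534707,  N(d₂) = 0.469118
price = S·N(d₁) − K·e^{−rT}·N(d₂) = 43.616055 − 38.235687 = 5.380369
[TUV put K=155.04]
σ√T = 0.1539·√0.8215 = 0.139490
d₁ = (ln(S/K) + (r+σ²/2)T) / (σ√T) = (ln(150.12/155.04) + (0.0597+0.1539²/2)·0.8215) / 0.139490 = (-0.032248 + 0.058772) / 0.139490 = 0.190151
d₂ = d₁ − σ√T = 0.190151 − 0.139490 = 0.050661
e^{−rT} = 0.952140
N(−d₁) = 0.424596,  N(−d₂) = 0.479798
price = K·e^{−rT}·N(−d₂) − S·N(−d₁) = 70.827634 − 63.740281 = 7.087353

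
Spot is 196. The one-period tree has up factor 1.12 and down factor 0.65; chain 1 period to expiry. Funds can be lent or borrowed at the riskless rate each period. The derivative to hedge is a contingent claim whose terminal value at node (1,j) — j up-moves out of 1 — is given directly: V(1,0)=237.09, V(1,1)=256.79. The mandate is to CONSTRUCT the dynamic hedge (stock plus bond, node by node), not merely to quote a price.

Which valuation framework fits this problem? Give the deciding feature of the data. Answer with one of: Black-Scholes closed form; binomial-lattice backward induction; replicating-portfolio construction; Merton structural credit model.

framework: replicating-portfolio construction

Key observation: the mandate to exhibit the hedge at every date and state singles out the replicating-portfolio construction on the 1-period tree with factors 1.12 and 0.65 from 196.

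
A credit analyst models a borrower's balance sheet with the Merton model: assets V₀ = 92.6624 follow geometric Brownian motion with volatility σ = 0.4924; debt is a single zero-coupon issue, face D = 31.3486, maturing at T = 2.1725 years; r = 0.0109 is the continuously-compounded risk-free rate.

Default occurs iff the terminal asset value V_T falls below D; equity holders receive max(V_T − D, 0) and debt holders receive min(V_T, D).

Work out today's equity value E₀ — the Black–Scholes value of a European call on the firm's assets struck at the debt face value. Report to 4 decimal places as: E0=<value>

E0=63.0652

Apply the equity-as-call identities (strike 31.3486, horizon 2.1725 years):
d₁ = [ln(V₀/D) + (r + σ²/2)T] / (σ√T)
   = [ln(92.6624/31.3486) + (0.0109 + 0.5·0.4924²)·2.1725] / (0.4924·√2.1725)
   = [1.083793 + 0.287050] / 0.725768 = 1.888817
d₂ = d₁ − σ√T = 1.888817 − 0.725768 = 1.163049
N(d₁) = 0.970542,  N(d₂) = 0.877595,  e^(−rT) = 0.976598
E₀ = V₀·N(d₁) − D·e^(−rT)·N(d₂)
   = 92.6624·0.970542 − 31.3486·0.976598·0.877595 = 63.065179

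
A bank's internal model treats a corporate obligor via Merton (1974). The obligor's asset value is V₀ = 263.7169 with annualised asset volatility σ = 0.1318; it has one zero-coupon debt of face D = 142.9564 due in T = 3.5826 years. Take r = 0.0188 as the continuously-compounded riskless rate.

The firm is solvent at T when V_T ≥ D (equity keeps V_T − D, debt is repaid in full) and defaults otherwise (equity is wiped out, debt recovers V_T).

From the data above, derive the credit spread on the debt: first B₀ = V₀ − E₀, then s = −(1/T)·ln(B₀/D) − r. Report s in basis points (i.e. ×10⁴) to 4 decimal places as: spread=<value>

spread=0.9505

Work the structural quantities from V₀ = 263.7169 against face 142.9564:
d₁ = [ln(V₀/D) + (r + σ²/2)T] / (σ√T)
   = [ln(263.7169/142.9564) + (0.0188 + 0.5·0.1318²)·3.5826] / (0.1318·√3.5826)
   = [0.612336 + 0.098470] / 0.249468 = 2.849291
d₂ = d₁ − σ√T = 2.849291 − 0.249468 = 2.599823
N(d₁) = 0.997809,  N(d₂) = 0.995336,  e^(−rT) = 0.934865
E₀ = V₀·N(d₁) − D·e^(−rT)·N(d₂)
   = 263.7169·0.997809 − 142.9564·0.934865·0.995336 = 130.117434
B₀ = V₀ − E₀ = 263.7169 − 130.117434 = 133.599466
spread = −(1/T)·ln(B₀/D) − r = −(1/3.5826)·ln(133.599466/142.9564) − 0.0188 = 0.00009505
in basis points: 0.00009505 × 10⁴ = 0.9505 bp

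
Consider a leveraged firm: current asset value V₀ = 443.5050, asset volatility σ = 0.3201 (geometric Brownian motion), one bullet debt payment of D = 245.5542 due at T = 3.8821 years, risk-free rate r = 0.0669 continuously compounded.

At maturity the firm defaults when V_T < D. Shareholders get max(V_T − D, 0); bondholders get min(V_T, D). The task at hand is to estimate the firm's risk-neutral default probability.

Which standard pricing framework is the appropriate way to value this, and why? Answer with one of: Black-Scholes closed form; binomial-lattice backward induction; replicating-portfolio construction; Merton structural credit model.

framework: Merton structural credit model

Key observation: assets follow a GBM and default happens iff V_T < 245.5542; valuing claims on that split (equity as a call, risky debt as the residual) is the structural model's definition.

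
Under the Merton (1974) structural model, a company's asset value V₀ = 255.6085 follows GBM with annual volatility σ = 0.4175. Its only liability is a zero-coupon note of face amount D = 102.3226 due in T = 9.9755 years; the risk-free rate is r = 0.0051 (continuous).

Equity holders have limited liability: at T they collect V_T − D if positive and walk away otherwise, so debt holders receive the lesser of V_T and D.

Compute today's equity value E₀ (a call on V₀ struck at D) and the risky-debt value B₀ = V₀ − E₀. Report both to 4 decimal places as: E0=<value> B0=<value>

E0=183.1911 B0=72.4174

With assets at 255.6085 and a single debt payment of 102.3226 at 9.9755 years:
d₁ = [ln(V₀/D) + (r + σ²/2)T] / (σ√T)
   = [ln(255.6085/102.3226) + (0.0051 + 0.5·0.4175²)·9.9755] / (0.4175·√9.9755)
   = [0.915516 + 0.920271] / 1.318633 = 1.392190
d₂ = d₁ − σ√T = 1.392190 − 1.318633 = 0.073558
N(d₁) = 0.918068,  N(d₂) = 0.529319,  e^(−rT) = 0.950397
E₀ = V₀·N(d₁) − D·e^(−rT)·N(d₂)
   = 255.6085·0.918068 − 102.3226·0.950397·0.529319 = 183.191146
B₀ = V₀ − E₀ = 255.6085 − 183.191146 = 72.417354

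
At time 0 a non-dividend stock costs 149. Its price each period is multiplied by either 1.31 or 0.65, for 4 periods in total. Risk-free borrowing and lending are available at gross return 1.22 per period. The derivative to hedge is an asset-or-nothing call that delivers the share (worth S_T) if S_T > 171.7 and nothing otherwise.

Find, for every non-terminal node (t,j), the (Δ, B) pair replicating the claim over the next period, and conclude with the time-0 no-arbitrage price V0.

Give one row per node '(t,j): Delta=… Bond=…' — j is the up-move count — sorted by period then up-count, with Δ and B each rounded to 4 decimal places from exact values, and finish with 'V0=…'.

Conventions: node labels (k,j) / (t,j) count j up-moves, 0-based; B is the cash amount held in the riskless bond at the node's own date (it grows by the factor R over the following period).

Arbitrage-free pricing uses the up-move probability p* = (R−d)/(u−d) = 0.8636, discounting each step at R = 1.22.
At maturity the claim pays: V(4,0)=0.0000, V(4,1)=0.0000, V(4,2)=0.0000, V(4,3)=217.7276, V(4,4)=438.8049
Node (3,0) S=40.9191: V=(p*·0.0000+(1−p*)·0.0000)/1.22=0.0000; Δ=(0.0000−0.0000)/(53.6041−26.5974)=0.0000; B=V−Δ·S=0.0000
Node (3,1) S=82.4678: V=(p*·0.0000+(1−p*)·0.0000)/1.22=0.0000; Δ=(0.0000−0.0000)/(108.0328−53.6041)=0.0000; B=V−Δ·S=0.0000
Node (3,2) S=166.2043: V=(p*·217.7276+(1−p*)·0.0000)/1.22=154.1291; Δ=(217.7276−0.0000)/(217.7276−108.0328)=1.9848; B=V−Δ·S=-175.7612
Node (3,3) S=334.9656: V=(p*·438.8049+(1−p*)·217.7276)/1.22=334.9656; Δ=(438.8049−217.7276)/(438.8049−217.7276)=1.0000; B=V−Δ·S=0.0000
Node (2,0) S=62.9525: V=(p*·0.0000+(1−p*)·0.0000)/1.22=0.0000; Δ=(0.0000−0.0000)/(82.4678−40.9191)=0.0000; B=V−Δ·S=0.0000
Node (2,1) S=126.8735: V=(p*·154.1291+(1−p*)·0.0000)/1.22=109.1078; Δ=(154.1291−0.0000)/(166.2043−82.4678)=1.8406; B=V−Δ·S=-124.4211
Node (2,2) S=255.6989: V=(p*·334.9656+(1−p*)·154.1291)/1.22=254.3492; Δ=(334.9656−154.1291)/(334.9656−166.2043)=1.0716; B=V−Δ·S=-19.6454
Node (1,0) S=96.8500: V=(p*·109.1078+(1−p*)·0.0000)/1.22=77.2372; Δ=(109.1078−0.0000)/(126.8735−62.9525)=1.7069; B=V−Δ·S=-88.0776
Node (1,1) S=195.1900: V=(p*·254.3492+(1−p*)·109.1078)/1.22=192.2488; Δ=(254.3492−109.1078)/(255.6989−126.8735)=1.1274; B=V−Δ·S=-27.8140
Node (0,0) S=149.0000: V=(p*·192.2488+(1−p*)·77.2372)/1.22=144.7258; Δ=(192.2488−77.2372)/(195.1900−96.8500)=1.1695; B=V−Δ·S=-29.5342
As a check, the time-0 holding Δ(0,0)·S0 + B(0,0) comes to 144.7258 — exactly V0.

(0,0): Delta=1.1695 Bond=-29.5342
(1,0): Delta=1.7069 Bond=-88.0776
(1,1): Delta=1.1274 Bond=-27.8140
(2,0): Delta=0.0000 Bond=0.0000
(2,1): Delta=1.8406 Bond=-124.4211
(2,2): Delta=1.0716 Bond=-19.6454
(3,0): Delta=0.0000 Bond=0.0000
(3,1): Delta=0.0000 Bond=0.0000
(3,2): Delta=1.9848 Bond=-175.7612
(3,3): Delta=1.0000 Bond=0.0000
V0=144.7258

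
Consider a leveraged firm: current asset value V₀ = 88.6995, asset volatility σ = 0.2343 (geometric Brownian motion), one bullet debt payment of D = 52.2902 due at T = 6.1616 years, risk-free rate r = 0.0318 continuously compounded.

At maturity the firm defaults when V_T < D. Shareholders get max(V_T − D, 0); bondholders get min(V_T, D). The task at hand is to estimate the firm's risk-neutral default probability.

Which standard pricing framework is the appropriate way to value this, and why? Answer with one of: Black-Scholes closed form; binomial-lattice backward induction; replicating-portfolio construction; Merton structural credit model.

framework: Merton structural credit model

Key observation: with the firm-asset dynamics (V₀ = 88.6995) and a single zero-coupon liability of face 52.2902 given, debt value, spread, and default probability all derive from the option view of the balance sheet.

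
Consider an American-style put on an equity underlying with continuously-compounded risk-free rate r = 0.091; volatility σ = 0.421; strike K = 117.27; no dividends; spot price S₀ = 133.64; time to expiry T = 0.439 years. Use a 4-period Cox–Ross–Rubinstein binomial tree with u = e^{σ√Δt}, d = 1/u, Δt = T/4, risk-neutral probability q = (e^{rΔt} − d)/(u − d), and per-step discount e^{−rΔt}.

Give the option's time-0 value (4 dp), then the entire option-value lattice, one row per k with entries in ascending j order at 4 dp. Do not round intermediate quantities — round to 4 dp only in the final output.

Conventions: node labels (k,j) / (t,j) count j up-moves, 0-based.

params: Δt=0.10975 u=1.14967 d=0.86982 q=0.50106 e^(-rΔt)=0.99006
t_4 payoffs: 40.7720 16.1602 0.0000 0.0000 0.0000
k=3: node(3,0) S=87.9472 payoff=29.3228 vs cont=28.1575 → 29.3228 [stop]  node(3,1) S=116.2425 payoff=1.0275 vs cont=7.9829 → 7.9829 [wait]  node(3,2) S=153.6413 payoff=0.0000 vs cont=0.0000 → 0.0000 [wait]  node(3,3) S=203.0725 payoff=0.0000 vs cont=0.0000 → 0.0000 [wait]
k=2: node(2,0) S=101.1098 payoff=16.1602 vs cont=18.4452 → 18.4452 [wait]  node(2,1) S=133.6400 payoff=0.0000 vs cont=3.9434 → 3.9434 [wait]  node(2,2) S=176.6361 payoff=0.0000 vs cont=0.0000 → 0.0000 [wait]
k=1: node(1,0) S=116.2425 payoff=1.0275 vs cont=11.0679 → 11.0679 [wait]  node(1,1) S=153.6413 payoff=0.0000 vs cont=1.9480 → 1.9480 [wait]
k=0: node(0,0) S=133.6400 payoff=0.0000 vs cont=6.4338 → 6.4338 [wait]

price = 6.4338
tree:
6.4338
11.0679 1.9480
18.4452 3.9434 0.0000
29.3228 7.9829 0.0000 0.0000
40.7720 16.1602 0.0000 0.0000 0.0000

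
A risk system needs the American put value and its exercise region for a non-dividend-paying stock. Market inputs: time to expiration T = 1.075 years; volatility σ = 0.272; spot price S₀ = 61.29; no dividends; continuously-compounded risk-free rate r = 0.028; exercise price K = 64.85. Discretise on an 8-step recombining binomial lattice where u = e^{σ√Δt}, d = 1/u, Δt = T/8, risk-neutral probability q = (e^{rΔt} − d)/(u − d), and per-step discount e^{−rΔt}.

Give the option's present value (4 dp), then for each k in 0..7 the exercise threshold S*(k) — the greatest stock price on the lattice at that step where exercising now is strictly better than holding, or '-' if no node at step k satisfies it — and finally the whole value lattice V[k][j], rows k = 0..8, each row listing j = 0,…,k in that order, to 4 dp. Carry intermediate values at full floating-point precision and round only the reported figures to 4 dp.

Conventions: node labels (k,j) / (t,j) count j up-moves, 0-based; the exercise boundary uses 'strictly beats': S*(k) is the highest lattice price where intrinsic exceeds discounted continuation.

price = 8.2279
boundary = - - - 45.4446 41.1320 45.4446 50.2094 55.4737
tree:
8.2279
11.3135 5.1298
15.0764 7.5449 2.6947
19.4054 10.7567 4.3122 1.0583
23.7180 14.7737 6.7237 1.8747 0.2300
27.6213 19.4054 10.1416 3.2735 0.4561 0.0000
31.1543 23.7180 14.6406 5.6101 0.9048 0.0000 0.0000
34.3519 27.6213 19.4054 9.3763 1.7947 0.0000 0.0000 0.0000
37.2461 31.1543 23.7180 14.6406 3.5600 0.0000 0.0000 0.0000 0.0000

Δt=0.13437  u=1.10485  d=0.90510  q=0.49397  discount=0.99624
step 8 (expiry): payoffs max(K−S,0) = 37.2461 31.1543 23.7180 14.6406 3.5600 0.0000 0.0000 0.0000 0.0000
step 7: (k=7,j=0): S=30.4981, K−S=34.3519, hold=34.1084 ⇒ V=34.3519 exercise | (k=7,j=1): S=37.2287, K−S=27.6213, hold=27.3778 ⇒ V=27.6213 exercise | (k=7,j=2): S=45.4446, K−S=19.4054, hold=19.1619 ⇒ V=19.4054 exercise | (k=7,j=3): S=55.4737, K−S=9.3763, hold=9.1328 ⇒ V=9.3763 exercise | (k=7,j=4): S=67.7161, K−S=0.0000, hold=1.7947 ⇒ V=1.7947 continue | (k=7,j=5): S=82.6603, K−S=0.0000, hold=0.0000 ⇒ V=0.0000 continue | (k=7,j=6): S=100.9025, K−S=0.0000, hold=0.0000 ⇒ V=0.0000 continue | (k=7,j=7): S=123.1705, K−S=0.0000, hold=0.0000 ⇒ V=0.0000 continue  boundary S*=55.4737
step 6: (k=6,j=0): S=33.6957, K−S=31.1543, hold=30.9107 ⇒ V=31.1543 exercise | (k=6,j=1): S=41.1320, K−S=23.7180, hold=23.4745 ⇒ V=23.7180 exercise | (k=6,j=2): S=50.2094, K−S=14.6406, hold=14.3971 ⇒ V=14.6406 exercise | (k=6,j=3): S=61.2900, K−S=3.5600, hold=5.6101 ⇒ V=5.6101 continue | (k=6,j=4): S=74.8160, K−S=0.0000, hold=0.9048 ⇒ V=0.9048 continue | (k=6,j=5): S=91.3270, K−S=0.0000, hold=0.0000 ⇒ V=0.0000 continue | (k=6,j=6): S=111.4819, K−S=0.0000, hold=0.0000 ⇒ V=0.0000 continue  boundary S*=50.2094
step 5: (k=5,j=0): S=37.2287, K−S=27.6213, hold=27.3778 ⇒ V=27.6213 exercise | (k=5,j=1): S=45.4446, K−S=19.4054, hold=19.1619 ⇒ V=19.4054 exercise | (k=5,j=2): S=55.4737, K−S=9.3763, hold=10.1416 ⇒ V=10.1416 continue | (k=5,j=3): S=67.7161, K−S=0.0000, hold=3.2735 ⇒ V=3.2735 continue | (k=5,j=4): S=82.6603, K−S=0.0000, hold=0.4561 ⇒ V=0.4561 continue | (k=5,j=5): S=100.9025, K−S=0.0000, hold=0.0000 ⇒ V=0.0000 continue  boundary S*=45.4446
step 4: (k=4,j=0): S=41.1320, K−S=23.7180, hold=23.4745 ⇒ V=23.7180 exercise | (k=4,j=1): S=50.2094, K−S=14.6406, hold=14.7737 ⇒ V=14.7737 continue | (k=4,j=2): S=61.2900, K−S=3.5600, hold=6.7237 ⇒ V=6.7237 continue | (k=4,j=3): S=74.8160, K−S=0.0000, hold=1.8747 ⇒ V=1.8747 continue | (k=4,j=4): S=91.3270, K−S=0.0000, hold=0.2300 ⇒ V=0.2300 continue  boundary S*=41.1320
step 3: (k=3,j=0): S=45.4446, K−S=19.4054, hold=19.2274 ⇒ V=19.4054 exercise | (k=3,j=1): S=55.4737, K−S=9.3763, hold=10.7567 ⇒ V=10.7567 continue | (k=3,j=2): S=67.7161, K−S=0.0000, hold=4.3122 ⇒ V=4.3122 continue | (k=3,j=3): S=82.6603, K−S=0.0000, hold=1.0583 ⇒ V=1.0583 continue  boundary S*=45.4446
step 2: (k=2,j=0): S=50.2094, K−S=14.6406, hold=15.0764 ⇒ V=15.0764 continue | (k=2,j=1): S=61.2900, K−S=3.5600, hold=7.5449 ⇒ V=7.5449 continue | (k=2,j=2): S=74.8160, K−S=0.0000, hold=2.6947 ⇒ V=2.6947 continue  boundary S*=-
step 1: (k=1,j=0): S=55.4737, K−S=9.3763, hold=11.3135 ⇒ V=11.3135 continue | (k=1,j=1): S=67.7161, K−S=0.0000, hold=5.1298 ⇒ V=5.1298 continue  boundary S*=-
step 0: (k=0,j=0): S=61.2900, K−S=3.5600, hold=8.2279 ⇒ V=8.2279 continue  boundary S*=-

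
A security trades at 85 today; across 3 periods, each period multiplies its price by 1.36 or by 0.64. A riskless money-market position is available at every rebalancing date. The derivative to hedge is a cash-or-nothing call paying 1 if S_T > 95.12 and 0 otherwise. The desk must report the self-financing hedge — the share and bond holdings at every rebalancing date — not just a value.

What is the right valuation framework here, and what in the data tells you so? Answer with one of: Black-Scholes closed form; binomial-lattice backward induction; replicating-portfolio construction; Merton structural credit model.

framework: replicating-portfolio construction

Key observation: a price alone would not answer the question — the per-node share/bond construction on the spot-85, 1.36/0.64 tree is required, and only the replicating-portfolio method yields it.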